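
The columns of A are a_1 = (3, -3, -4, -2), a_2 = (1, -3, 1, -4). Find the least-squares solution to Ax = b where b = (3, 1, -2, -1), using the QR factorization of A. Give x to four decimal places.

x = (0.5195, -0.2338)

a_1 = (3, -3, -4, -2); ‖a_1‖ = 6.1644, so q_1 = (0.4867, -0.4867, -0.6489, -0.3244).
q_1·a_2 = 0.4867·1 + (-0.4867)·(-3) + (-0.6489)·1 + (-0.3244)·(-4) = 2.5955.
u_2 = a_2 − 2.5955·q_1 = (-0.2632, -1.7368, 2.6842, -3.1579).
‖u_2‖ = 4.5015, so q_2 = (-0.0585, -0.3858, 0.5963, -0.7015).
Qᵀb = (2.5955, -1.0523).
Back-substitute: x_2 = -1.0523/4.5015 = -0.2338.
x_1 = (2.5955 − 2.5955·(-0.2338))/6.1644 = 0.5195.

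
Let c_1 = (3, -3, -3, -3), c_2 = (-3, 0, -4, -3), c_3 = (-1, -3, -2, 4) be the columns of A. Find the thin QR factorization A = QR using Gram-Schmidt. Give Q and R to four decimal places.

Q = [[0.5000, -0.7303, -0.2070], [-0.5000, 0.1826, -0.5419], [-0.5000, -0.5477, -0.3836], [-0.5000, -0.3651, 0.7185]], R = [[6.0000, 2.0000, 0.0000], [0.0000, 5.4772, -0.1826], [0.0000, 0.0000, 5.4742]]

c_1 = (3, -3, -3, -3); ‖c_1‖ = 6.0000, so e_1 = (0.5000, -0.5000, -0.5000, -0.5000).
e_1·c_2 = 0.5000·(-3) + (-0.5000)·0 + (-0.5000)·(-4) + (-0.5000)·(-3) = 2.0000.
u_2 = c_2 − 2.0000·e_1 = (-4.0000, 1.0000, -3.0000, -2.0000).
‖u_2‖ = 5.4772, so e_2 = (-0.7303, 0.1826, -0.5477, -0.3651).
e_1·c_3 = 0.5000·(-1) + (-0.5000)·(-3) + (-0.5000)·(-2) + (-0.5000)·4 = 0.0000; e_2·c_3 = (-0.7303)·(-1) + 0.1826·(-3) + (-0.5477)·(-2) + (-0.3651)·4 = -0.1826.
u_3 = c_3 + 0.0000·e_1 + 0.1826·e_2 = (-1.1333, -2.9667, -2.1000, 3.9333).
‖u_3‖ = 5.4742, so e_3 = (-0.2070, -0.5419, -0.3836, 0.7185).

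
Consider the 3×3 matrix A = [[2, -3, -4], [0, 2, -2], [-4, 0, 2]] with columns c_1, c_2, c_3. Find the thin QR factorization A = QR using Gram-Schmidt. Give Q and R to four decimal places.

Q = [[0.4472, -0.7171, -0.5345], [0.0000, 0.5976, -0.8018], [-0.8944, -0.3586, -0.2673]], R = [[4.4721, -1.3416, -3.5777], [0.0000, 3.3466, 0.9562], [0.0000, 0.0000, 3.2071]]

c_1 = (2, 0, -4); ‖c_1‖ = 4.4721, so q_1 = (0.4472, 0.0000, -0.8944).
q_1·c_2 = 0.4472·(-3) + 0.0000·2 + (-0.8944)·0 = -1.3416.
u_2 = c_2 + 1.3416·q_1 = (-2.4000, 2.0000, -1.2000).
‖u_2‖ = 3.3466, so q_2 = (-0.7171, 0.5976, -0.3586).
q_1·c_3 = 0.4472·(-4) + 0.0000·(-2) + (-0.8944)·2 = -3.5777; q_2·c_3 = (-0.7171)·(-4) + 0.5976·(-2) + (-0.3586)·2 = 0.9562.
u_3 = c_3 + 3.5777·q_1 − 0.9562·q_2 = (-1.7143, -2.5714, -0.8571).
‖u_3‖ = 3.2071, so q_3 = (-0.5345, -0.8018, -0.2673).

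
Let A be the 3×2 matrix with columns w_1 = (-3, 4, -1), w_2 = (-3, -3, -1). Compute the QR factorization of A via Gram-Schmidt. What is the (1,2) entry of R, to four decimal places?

r_{12} = -0.3922

e_1 = w_1/‖w_1‖ = (-3, 4, -1)/5.0990 = (-0.5883, 0.7845, -0.1961).
r_{12} = e_1·w_2 = -0.3922.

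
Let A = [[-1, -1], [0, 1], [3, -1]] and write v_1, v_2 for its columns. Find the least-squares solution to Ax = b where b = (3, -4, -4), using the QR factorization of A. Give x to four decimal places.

x = (-1.9615, -2.3077)

v_1 = (-1, 0, 3); ‖v_1‖ = 3.1623, so q_1 = (-0.3162, 0.0000, 0.9487).
q_1·v_2 = (-0.3162)·(-1) + 0.0000·1 + 0.9487·(-1) = -0.6325.
u_2 = v_2 + 0.6325·q_1 = (-1.2000, 1.0000, -0.4000).
‖u_2‖ = 1.6125, so q_2 = (-0.7442, 0.6202, -0.2481).
Qᵀb = (-4.7434, -3.7210).
Back-substitute: x_2 = -3.7210/1.6125 = -2.3077.
x_1 = (-4.7434 + 0.6325·(-2.3077))/3.1623 = -1.9615.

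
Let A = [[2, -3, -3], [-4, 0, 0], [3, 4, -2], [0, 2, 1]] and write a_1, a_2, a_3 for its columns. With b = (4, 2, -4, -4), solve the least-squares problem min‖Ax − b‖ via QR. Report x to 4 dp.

x = (-0.5268, -1.0498, -0.7980)

a_1 = (2, -4, 3, 0); ‖a_1‖ = 5.3852, so q_1 = (0.3714, -0.7428, 0.5571, 0.0000).
q_1·a_2 = 0.3714·(-3) + (-0.7428)·0 + 0.5571·4 + 0.0000·2 = 1.1142.
u_2 = a_2 − 1.1142·q_1 = (-3.4138, 0.8276, 3.3793, 2.0000).
‖u_2‖ = 5.2686, so q_2 = (-0.6479, 0.1571, 0.6414, 0.3796).
q_1·a_3 = 0.3714·(-3) + (-0.7428)·0 + 0.5571·(-2) + 0.0000·1 = -2.2283; q_2·a_3 = (-0.6479)·(-3) + 0.1571·0 + 0.6414·(-2) + 0.3796·1 = 1.0406.
u_3 = a_3 + 2.2283·q_1 − 1.0406·q_2 = (-1.4981, -1.8186, -1.4261, 0.6050).
‖u_3‖ = 2.8198, so q_3 = (-0.5313, -0.6449, -0.5057, 0.2145).
Qᵀb = (-2.2283, -6.3616, -2.2502).
Back-substitute: x_3 = -2.2502/2.8198 = -0.7980.
x_2 = (-6.3616 − 1.0406·(-0.7980))/5.2686 = -1.0498.
x_1 = (-2.2283 − 1.1142·(-1.0498) + 2.2283·(-0.7980))/5.3852 = -0.5268.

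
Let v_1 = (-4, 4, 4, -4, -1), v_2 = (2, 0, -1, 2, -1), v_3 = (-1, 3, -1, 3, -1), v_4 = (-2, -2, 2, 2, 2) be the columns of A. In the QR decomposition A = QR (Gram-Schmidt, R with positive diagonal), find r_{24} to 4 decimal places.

v_1 = (-4, 4, 4, -4, -1); ‖v_1‖ = 8.0623, so e_1 = (-0.4961, 0.4961, 0.4961, -0.4961, -0.1240).
e_1·v_2 = (-0.4961)·2 + 0.4961·0 + 0.4961·(-1) + (-0.4961)·2 + (-0.1240)·(-1) = -2.3567.
u_2 = v_2 + 2.3567·e_1 = (0.8308, 1.1692, 0.1692, 0.8308, -1.2923).
‖u_2‖ = 2.1086, so e_2 = (0.3940, 0.5545, 0.0803, 0.3940, -0.6129).
r_{24} = e_2·v_4 = -2.1743.

r_{24} = -2.1743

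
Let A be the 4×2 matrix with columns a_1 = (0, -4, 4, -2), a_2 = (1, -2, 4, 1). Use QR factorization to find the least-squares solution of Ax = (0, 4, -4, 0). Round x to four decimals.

x = (-0.5714, -0.5195)

e_1 = a_1/‖a_1‖ = (0, -4, 4, -2)/6.0000 = (0.0000, -0.6667, 0.6667, -0.3333).
r_{12} = e_1·a_2 = 3.6667.
u_2 = a_2 − 3.6667·e_1 = (1.0000, 0.4444, 1.5556, 2.2222).
‖u_2‖ = 2.9250, so e_2 = (0.3419, 0.1519, 0.5318, 0.7597).
Qᵀb = (-5.3333, -1.5195).
Back-substitute: x_2 = -1.5195/2.9250 = -0.5195.
x_1 = (-5.3333 − 3.6667·(-0.5195))/6.0000 = -0.5714.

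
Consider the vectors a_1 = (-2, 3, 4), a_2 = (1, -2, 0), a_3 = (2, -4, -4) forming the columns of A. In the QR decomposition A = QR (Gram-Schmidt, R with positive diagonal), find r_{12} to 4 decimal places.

a_1 = (-2, 3, 4); ‖a_1‖ = 5.3852, so q_1 = (-0.3714, 0.5571, 0.7428).
r_{12} = q_1·a_2 = -1.4856.

r_{12} = -1.4856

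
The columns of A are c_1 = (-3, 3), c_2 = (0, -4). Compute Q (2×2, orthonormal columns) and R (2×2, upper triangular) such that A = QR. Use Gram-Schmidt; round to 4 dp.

Q = [[-0.7071, -0.7071], [0.7071, -0.7071]], R = [[4.2426, -2.8284], [0.0000, 2.8284]]

q_1 = c_1/‖c_1‖ = (-3, 3)/4.2426 = (-0.7071, 0.7071).
r_{12} = q_1·c_2 = -2.8284.
u_2 = c_2 + 2.8284·q_1 = (-2.0000, -2.0000).
‖u_2‖ = 2.8284, so q_2 = (-0.7071, -0.7071).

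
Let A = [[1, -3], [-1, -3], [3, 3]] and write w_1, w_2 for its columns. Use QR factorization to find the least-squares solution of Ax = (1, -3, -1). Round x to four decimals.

w_1 = (1, -1, 3); ‖w_1‖ = 3.3166, so q_1 = (0.3015, -0.3015, 0.9045).
q_1·w_2 = 0.3015·(-3) + (-0.3015)·(-3) + 0.9045·3 = 2.7136.
u_2 = w_2 − 2.7136·q_1 = (-3.8182, -2.1818, 0.5455).
‖u_2‖ = 4.4313, so q_2 = (-0.8616, -0.4924, 0.1231).
Qᵀb = (0.3015, 0.4924).
Back-substitute: x_2 = 0.4924/4.4313 = 0.1111.
x_1 = (0.3015 − 2.7136·0.1111)/3.3166 = 0.0000.

x = (0.0000, 0.1111)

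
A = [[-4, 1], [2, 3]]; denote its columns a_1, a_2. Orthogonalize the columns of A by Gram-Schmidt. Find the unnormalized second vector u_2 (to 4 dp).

u_2 = (1.4000, 2.8000)

a_1 = (-4, 2); ‖a_1‖ = 4.4721, so q_1 = (-0.8944, 0.4472).
q_1·a_2 = (-0.8944)·1 + 0.4472·3 = 0.4472.
u_2 = a_2 − 0.4472·q_1 = (1.4000, 2.8000).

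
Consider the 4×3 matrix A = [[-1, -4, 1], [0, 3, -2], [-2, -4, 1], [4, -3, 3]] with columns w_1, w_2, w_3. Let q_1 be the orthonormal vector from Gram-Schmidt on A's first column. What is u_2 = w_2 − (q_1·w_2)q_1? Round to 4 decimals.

u_2 = (-4.0000, 3.0000, -4.0000, -3.0000)

q_1 = w_1/‖w_1‖ = (-1, 0, -2, 4)/4.5826 = (-0.2182, 0.0000, -0.4364, 0.8729).
r_{12} = q_1·w_2 = 0.0000.
u_2 = w_2 − 0.0000·q_1 = (-4.0000, 3.0000, -4.0000, -3.0000).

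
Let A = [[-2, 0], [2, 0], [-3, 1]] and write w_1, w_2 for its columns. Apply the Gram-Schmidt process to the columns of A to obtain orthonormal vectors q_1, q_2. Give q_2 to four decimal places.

q_2 = (-0.5145, 0.5145, 0.6860)

q_1 = w_1/‖w_1‖ = (-2, 2, -3)/4.1231 = (-0.4851, 0.4851, -0.7276).
r_{12} = q_1·w_2 = -0.7276.
u_2 = w_2 + 0.7276·q_1 = (-0.3529, 0.3529, 0.4706).
‖u_2‖ = 0.6860, so q_2 = (-0.5145, 0.5145, 0.6860).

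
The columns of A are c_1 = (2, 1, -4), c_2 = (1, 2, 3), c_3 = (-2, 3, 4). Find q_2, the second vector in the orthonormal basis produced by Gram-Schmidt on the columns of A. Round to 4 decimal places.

q_2 = (0.5324, 0.7194, 0.4461)

q_1 = c_1/‖c_1‖ = (2, 1, -4)/4.5826 = (0.4364, 0.2182, -0.8729).
r_{12} = q_1·c_2 = -1.7457.
u_2 = c_2 + 1.7457·q_1 = (1.7619, 2.3810, 1.4762).
‖u_2‖ = 3.3094, so q_2 = (0.5324, 0.7194, 0.4461).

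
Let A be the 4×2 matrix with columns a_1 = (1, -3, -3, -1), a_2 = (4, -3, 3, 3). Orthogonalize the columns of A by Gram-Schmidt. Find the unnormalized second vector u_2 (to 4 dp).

u_2 = (3.9500, -2.8500, 3.1500, 3.0500)

a_1 = (1, -3, -3, -1); ‖a_1‖ = 4.4721, so q_1 = (0.2236, -0.6708, -0.6708, -0.2236).
q_1·a_2 = 0.2236·4 + (-0.6708)·(-3) + (-0.6708)·3 + (-0.2236)·3 = 0.2236.
u_2 = a_2 − 0.2236·q_1 = (3.9500, -2.8500, 3.1500, 3.0500).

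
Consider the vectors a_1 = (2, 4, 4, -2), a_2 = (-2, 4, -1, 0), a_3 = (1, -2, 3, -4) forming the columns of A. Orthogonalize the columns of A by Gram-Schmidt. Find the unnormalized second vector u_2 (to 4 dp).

a_1 = (2, 4, 4, -2); ‖a_1‖ = 6.3246, so q_1 = (0.3162, 0.6325, 0.6325, -0.3162).
q_1·a_2 = 0.3162·(-2) + 0.6325·4 + 0.6325·(-1) + (-0.3162)·0 = 1.2649.
u_2 = a_2 − 1.2649·q_1 = (-2.4000, 3.2000, -1.8000, 0.4000).

u_2 = (-2.4000, 3.2000, -1.8000, 0.4000)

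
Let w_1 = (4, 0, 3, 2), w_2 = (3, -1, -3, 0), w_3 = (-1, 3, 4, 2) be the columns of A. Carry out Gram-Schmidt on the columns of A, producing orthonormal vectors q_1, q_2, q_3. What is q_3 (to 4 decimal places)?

q_1 = w_1/‖w_1‖ = (4, 0, 3, 2)/5.3852 = (0.7428, 0.0000, 0.5571, 0.3714).
r_{12} = q_1·w_2 = 0.5571.
u_2 = w_2 − 0.5571·q_1 = (2.5862, -1.0000, -3.3103, -0.2069).
‖u_2‖ = 4.3232, so q_2 = (0.5982, -0.2313, -0.7657, -0.0479).
r_{13} = q_1·w_3 = 2.2283; r_{23} = q_2·w_3 = -4.4508.
u_3 = w_3 − 2.2283·q_1 + 4.4508·q_2 = (0.0074, 1.9705, -0.6494, 0.9594).
‖u_3‖ = 2.2858, so q_3 = (0.0032, 0.8620, -0.2841, 0.4197).

q_3 = (0.0032, 0.8620, -0.2841, 0.4197)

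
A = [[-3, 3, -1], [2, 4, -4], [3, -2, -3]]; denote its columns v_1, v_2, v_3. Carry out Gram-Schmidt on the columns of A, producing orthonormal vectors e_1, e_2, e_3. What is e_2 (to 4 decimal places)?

e_2 = (0.3953, 0.8960, -0.2020)

e_1 = v_1/‖v_1‖ = (-3, 2, 3)/4.6904 = (-0.6396, 0.4264, 0.6396).
r_{12} = e_1·v_2 = -1.4924.
u_2 = v_2 + 1.4924·e_1 = (2.0455, 4.6364, -1.0455).
‖u_2‖ = 5.1742, so e_2 = (0.3953, 0.8960, -0.2020).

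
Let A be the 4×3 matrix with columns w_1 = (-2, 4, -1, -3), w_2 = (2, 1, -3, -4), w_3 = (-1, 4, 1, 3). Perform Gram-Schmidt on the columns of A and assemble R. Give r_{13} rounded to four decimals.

r_{13} = 1.4606

w_1 = (-2, 4, -1, -3); ‖w_1‖ = 5.4772, so q_1 = (-0.3651, 0.7303, -0.1826, -0.5477).
r_{13} = q_1·w_3 = 1.4606.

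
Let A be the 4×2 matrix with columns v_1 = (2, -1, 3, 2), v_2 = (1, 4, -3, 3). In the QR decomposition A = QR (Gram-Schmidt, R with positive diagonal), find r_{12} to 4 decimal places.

r_{12} = -1.1785

v_1 = (2, -1, 3, 2); ‖v_1‖ = 4.2426, so q_1 = (0.4714, -0.2357, 0.7071, 0.4714).
r_{12} = q_1·v_2 = -1.1785.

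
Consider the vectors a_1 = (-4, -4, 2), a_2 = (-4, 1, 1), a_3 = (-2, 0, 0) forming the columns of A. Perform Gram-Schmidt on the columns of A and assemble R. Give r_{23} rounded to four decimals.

r_{23} = 1.3797

a_1 = (-4, -4, 2); ‖a_1‖ = 6.0000, so q_1 = (-0.6667, -0.6667, 0.3333).
q_1·a_2 = (-0.6667)·(-4) + (-0.6667)·1 + 0.3333·1 = 2.3333.
u_2 = a_2 − 2.3333·q_1 = (-2.4444, 2.5556, 0.2222).
‖u_2‖ = 3.5434, so q_2 = (-0.6899, 0.7212, 0.0627).
r_{23} = q_2·a_3 = 1.3797.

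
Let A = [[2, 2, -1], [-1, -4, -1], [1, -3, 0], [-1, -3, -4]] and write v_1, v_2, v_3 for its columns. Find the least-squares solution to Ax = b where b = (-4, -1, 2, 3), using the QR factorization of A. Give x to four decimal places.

v_1 = (2, -1, 1, -1); ‖v_1‖ = 2.6458, so e_1 = (0.7559, -0.3780, 0.3780, -0.3780).
e_1·v_2 = 0.7559·2 + (-0.3780)·(-4) + 0.3780·(-3) + (-0.3780)·(-3) = 3.0237.
u_2 = v_2 − 3.0237·e_1 = (-0.2857, -2.8571, -4.1429, -1.8571).
‖u_2‖ = 5.3719, so e_2 = (-0.0532, -0.5319, -0.7712, -0.3457).
e_1·v_3 = 0.7559·(-1) + (-0.3780)·(-1) + 0.3780·0 + (-0.3780)·(-4) = 1.1339; e_2·v_3 = (-0.0532)·(-1) + (-0.5319)·(-1) + (-0.7712)·0 + (-0.3457)·(-4) = 1.9679.
u_3 = v_3 − 1.1339·e_1 − 1.9679·e_2 = (-1.7525, 0.4752, 1.0891, -2.8911).
‖u_3‖ = 3.5835, so e_3 = (-0.4890, 0.1326, 0.3039, -0.8068).
Qᵀb = (-3.0237, -1.8350, 0.0111).
Back-substitute: x_3 = 0.0111/3.5835 = 0.0031.
x_2 = (-1.8350 − 1.9679·0.0031)/5.3719 = -0.3427.
x_1 = (-3.0237 − 3.0237·(-0.3427) − 1.1339·0.0031)/2.6458 = -0.7525.

x = (-0.7525, -0.3427, 0.0031)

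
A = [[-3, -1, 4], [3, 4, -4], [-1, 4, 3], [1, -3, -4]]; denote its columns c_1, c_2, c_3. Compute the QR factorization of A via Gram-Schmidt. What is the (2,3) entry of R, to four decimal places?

r_{23} = 2.6329

c_1 = (-3, 3, -1, 1); ‖c_1‖ = 4.4721, so q_1 = (-0.6708, 0.6708, -0.2236, 0.2236).
q_1·c_2 = (-0.6708)·(-1) + 0.6708·4 + (-0.2236)·4 + 0.2236·(-3) = 1.7889.
u_2 = c_2 − 1.7889·q_1 = (0.2000, 2.8000, 4.4000, -3.4000).
‖u_2‖ = 6.2290, so q_2 = (0.0321, 0.4495, 0.7064, -0.5458).
r_{23} = q_2·c_3 = 2.6329.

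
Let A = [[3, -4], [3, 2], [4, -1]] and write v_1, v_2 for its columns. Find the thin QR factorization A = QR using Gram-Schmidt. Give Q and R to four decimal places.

e_1 = v_1/‖v_1‖ = (3, 3, 4)/5.8310 = (0.5145, 0.5145, 0.6860).
r_{12} = e_1·v_2 = -1.7150.
u_2 = v_2 + 1.7150·e_1 = (-3.1176, 2.8824, 0.1765).
‖u_2‖ = 4.2496, so e_2 = (-0.7336, 0.6783, 0.0415).

Q = [[0.5145, -0.7336], [0.5145, 0.6783], [0.6860, 0.0415]], R = [[5.8310, -1.7150], [0.0000, 4.2496]]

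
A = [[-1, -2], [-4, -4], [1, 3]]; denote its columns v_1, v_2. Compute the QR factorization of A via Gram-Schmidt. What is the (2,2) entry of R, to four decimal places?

v_1 = (-1, -4, 1); ‖v_1‖ = 4.2426, so e_1 = (-0.2357, -0.9428, 0.2357).
e_1·v_2 = (-0.2357)·(-2) + (-0.9428)·(-4) + 0.2357·3 = 4.9497.
u_2 = v_2 − 4.9497·e_1 = (-0.8333, 0.6667, 1.8333).
r_{22} = ‖u_2‖ = 2.1213.

r_{22} = 2.1213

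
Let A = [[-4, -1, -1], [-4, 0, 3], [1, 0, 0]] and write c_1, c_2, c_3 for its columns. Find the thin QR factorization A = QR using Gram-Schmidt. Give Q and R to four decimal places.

Q = [[-0.6963, -0.7177, 0.0000], [-0.6963, 0.6755, 0.2425], [0.1741, -0.1689, 0.9701]], R = [[5.7446, 0.6963, -1.3926], [0.0000, 0.7177, 2.7443], [0.0000, 0.0000, 0.7276]]

c_1 = (-4, -4, 1); ‖c_1‖ = 5.7446, so e_1 = (-0.6963, -0.6963, 0.1741).
e_1·c_2 = (-0.6963)·(-1) + (-0.6963)·0 + 0.1741·0 = 0.6963.
u_2 = c_2 − 0.6963·e_1 = (-0.5152, 0.4848, -0.1212).
‖u_2‖ = 0.7177, so e_2 = (-0.7177, 0.6755, -0.1689).
e_1·c_3 = (-0.6963)·(-1) + (-0.6963)·3 + 0.1741·0 = -1.3926; e_2·c_3 = (-0.7177)·(-1) + 0.6755·3 + (-0.1689)·0 = 2.7443.
u_3 = c_3 + 1.3926·e_1 − 2.7443·e_2 = (0.0000, 0.1765, 0.7059).
‖u_3‖ = 0.7276, so e_3 = (0.0000, 0.2425, 0.9701).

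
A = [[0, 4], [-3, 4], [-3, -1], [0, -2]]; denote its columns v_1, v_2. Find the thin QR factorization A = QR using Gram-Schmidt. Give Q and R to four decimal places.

v_1 = (0, -3, -3, 0); ‖v_1‖ = 4.2426, so q_1 = (0.0000, -0.7071, -0.7071, 0.0000).
q_1·v_2 = 0.0000·4 + (-0.7071)·4 + (-0.7071)·(-1) + 0.0000·(-2) = -2.1213.
u_2 = v_2 + 2.1213·q_1 = (4.0000, 2.5000, -2.5000, -2.0000).
‖u_2‖ = 5.7009, so q_2 = (0.7016, 0.4385, -0.4385, -0.3508).

Q = [[0.0000, 0.7016], [-0.7071, 0.4385], [-0.7071, -0.4385], [0.0000, -0.3508]], R = [[4.2426, -2.1213], [0.0000, 5.7009]]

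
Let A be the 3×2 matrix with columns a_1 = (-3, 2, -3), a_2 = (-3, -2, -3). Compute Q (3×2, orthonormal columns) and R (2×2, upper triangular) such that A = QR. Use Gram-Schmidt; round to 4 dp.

Q = [[-0.6396, -0.3015], [0.4264, -0.9045], [-0.6396, -0.3015]], R = [[4.6904, 2.9848], [0.0000, 3.6181]]

a_1 = (-3, 2, -3); ‖a_1‖ = 4.6904, so e_1 = (-0.6396, 0.4264, -0.6396).
e_1·a_2 = (-0.6396)·(-3) + 0.4264·(-2) + (-0.6396)·(-3) = 2.9848.
u_2 = a_2 − 2.9848·e_1 = (-1.0909, -3.2727, -1.0909).
‖u_2‖ = 3.6181, so e_2 = (-0.3015, -0.9045, -0.3015).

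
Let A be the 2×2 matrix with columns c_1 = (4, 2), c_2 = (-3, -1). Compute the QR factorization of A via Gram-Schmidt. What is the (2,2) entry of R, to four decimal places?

c_1 = (4, 2); ‖c_1‖ = 4.4721, so e_1 = (0.8944, 0.4472).
e_1·c_2 = 0.8944·(-3) + 0.4472·(-1) = -3.1305.
u_2 = c_2 + 3.1305·e_1 = (-0.2000, 0.4000).
r_{22} = ‖u_2‖ = 0.4472.

r_{22} = 0.4472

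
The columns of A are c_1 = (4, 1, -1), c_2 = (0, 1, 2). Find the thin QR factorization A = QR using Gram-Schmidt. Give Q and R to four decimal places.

c_1 = (4, 1, -1); ‖c_1‖ = 4.2426, so e_1 = (0.9428, 0.2357, -0.2357).
e_1·c_2 = 0.9428·0 + 0.2357·1 + (-0.2357)·2 = -0.2357.
u_2 = c_2 + 0.2357·e_1 = (0.2222, 1.0556, 1.9444).
‖u_2‖ = 2.2236, so e_2 = (0.0999, 0.4747, 0.8745).

Q = [[0.9428, 0.0999], [0.2357, 0.4747], [-0.2357, 0.8745]], R = [[4.2426, -0.2357], [0.0000, 2.2236]]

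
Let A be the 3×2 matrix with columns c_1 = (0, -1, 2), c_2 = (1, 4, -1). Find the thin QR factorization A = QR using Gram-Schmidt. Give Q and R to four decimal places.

Q = [[0.0000, 0.3043], [-0.4472, 0.8520], [0.8944, 0.4260]], R = [[2.2361, -2.6833], [0.0000, 3.2863]]

c_1 = (0, -1, 2); ‖c_1‖ = 2.2361, so e_1 = (0.0000, -0.4472, 0.8944).
e_1·c_2 = 0.0000·1 + (-0.4472)·4 + 0.8944·(-1) = -2.6833.
u_2 = c_2 + 2.6833·e_1 = (1.0000, 2.8000, 1.4000).
‖u_2‖ = 3.2863, so e_2 = (0.3043, 0.8520, 0.4260).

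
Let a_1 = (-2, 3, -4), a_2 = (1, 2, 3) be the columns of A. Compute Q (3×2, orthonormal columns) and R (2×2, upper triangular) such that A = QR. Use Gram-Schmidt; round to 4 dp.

Q = [[-0.3714, 0.1305], [0.5571, 0.8234], [-0.7428, 0.5523]], R = [[5.3852, -1.4856], [0.0000, 3.4341]]

a_1 = (-2, 3, -4); ‖a_1‖ = 5.3852, so e_1 = (-0.3714, 0.5571, -0.7428).
e_1·a_2 = (-0.3714)·1 + 0.5571·2 + (-0.7428)·3 = -1.4856.
u_2 = a_2 + 1.4856·e_1 = (0.4483, 2.8276, 1.8966).
‖u_2‖ = 3.4341, so e_2 = (0.1305, 0.8234, 0.5523).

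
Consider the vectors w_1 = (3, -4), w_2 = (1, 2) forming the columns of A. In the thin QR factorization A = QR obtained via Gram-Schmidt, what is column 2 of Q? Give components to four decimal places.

q_2 = (0.8000, 0.6000)

w_1 = (3, -4); ‖w_1‖ = 5.0000, so q_1 = (0.6000, -0.8000).
q_1·w_2 = 0.6000·1 + (-0.8000)·2 = -1.0000.
u_2 = w_2 + 1.0000·q_1 = (1.6000, 1.2000).
‖u_2‖ = 2.0000, so q_2 = (0.8000, 0.6000).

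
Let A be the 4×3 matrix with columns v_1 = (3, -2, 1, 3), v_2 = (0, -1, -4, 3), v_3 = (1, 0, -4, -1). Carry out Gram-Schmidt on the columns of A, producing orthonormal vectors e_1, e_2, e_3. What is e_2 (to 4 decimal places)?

e_2 = (-0.1869, -0.0801, -0.8810, 0.4272)

v_1 = (3, -2, 1, 3); ‖v_1‖ = 4.7958, so e_1 = (0.6255, -0.4170, 0.2085, 0.6255).
e_1·v_2 = 0.6255·0 + (-0.4170)·(-1) + 0.2085·(-4) + 0.6255·3 = 1.4596.
u_2 = v_2 − 1.4596·e_1 = (-0.9130, -0.3913, -4.3043, 2.0870).
‖u_2‖ = 4.8856, so e_2 = (-0.1869, -0.0801, -0.8810, 0.4272).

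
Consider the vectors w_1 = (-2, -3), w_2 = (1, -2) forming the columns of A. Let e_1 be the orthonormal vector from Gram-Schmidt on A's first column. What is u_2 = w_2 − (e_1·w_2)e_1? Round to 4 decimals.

e_1 = w_1/‖w_1‖ = (-2, -3)/3.6056 = (-0.5547, -0.8321).
r_{12} = e_1·w_2 = 1.1094.
u_2 = w_2 − 1.1094·e_1 = (1.6154, -1.0769).

u_2 = (1.6154, -1.0769)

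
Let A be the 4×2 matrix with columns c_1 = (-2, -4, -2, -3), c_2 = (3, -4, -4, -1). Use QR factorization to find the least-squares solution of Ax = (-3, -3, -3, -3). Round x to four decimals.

x = (1.0667, -0.1048)

c_1 = (-2, -4, -2, -3); ‖c_1‖ = 5.7446, so q_1 = (-0.3482, -0.6963, -0.3482, -0.5222).
q_1·c_2 = (-0.3482)·3 + (-0.6963)·(-4) + (-0.3482)·(-4) + (-0.5222)·(-1) = 3.6556.
u_2 = c_2 − 3.6556·q_1 = (4.2727, -1.4545, -2.7273, 0.9091).
‖u_2‖ = 5.3513, so q_2 = (0.7984, -0.2718, -0.5096, 0.1699).
Qᵀb = (5.7446, -0.5606).
Back-substitute: x_2 = -0.5606/5.3513 = -0.1048.
x_1 = (5.7446 − 3.6556·(-0.1048))/5.7446 = 1.0667.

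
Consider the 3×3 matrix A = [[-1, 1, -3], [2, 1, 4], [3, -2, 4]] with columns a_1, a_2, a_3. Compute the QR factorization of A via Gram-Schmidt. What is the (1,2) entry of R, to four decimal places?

r_{12} = -1.3363

a_1 = (-1, 2, 3); ‖a_1‖ = 3.7417, so e_1 = (-0.2673, 0.5345, 0.8018).
r_{12} = e_1·a_2 = -1.3363.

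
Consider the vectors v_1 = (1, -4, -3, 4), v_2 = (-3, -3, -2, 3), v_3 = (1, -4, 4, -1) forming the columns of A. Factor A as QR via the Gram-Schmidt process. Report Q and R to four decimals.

q_1 = v_1/‖v_1‖ = (1, -4, -3, 4)/6.4807 = (0.1543, -0.6172, -0.4629, 0.6172).
r_{12} = q_1·v_2 = 4.1662.
u_2 = v_2 − 4.1662·q_1 = (-3.6429, -0.4286, -0.0714, 0.4286).
‖u_2‖ = 3.6936, so q_2 = (-0.9863, -0.1160, -0.0193, 0.1160).
r_{13} = q_1·v_3 = 0.1543; r_{23} = q_2·v_3 = -0.7155.
u_3 = v_3 − 0.1543·q_1 + 0.7155·q_2 = (0.2705, -3.9878, 4.0576, -1.0122).
‖u_3‖ = 5.7848, so q_3 = (0.0468, -0.6894, 0.7014, -0.1750).

Q = [[0.1543, -0.9863, 0.0468], [-0.6172, -0.1160, -0.6894], [-0.4629, -0.0193, 0.7014], [0.6172, 0.1160, -0.1750]], R = [[6.4807, 4.1662, 0.1543], [0.0000, 3.6936, -0.7155], [0.0000, 0.0000, 5.7848]]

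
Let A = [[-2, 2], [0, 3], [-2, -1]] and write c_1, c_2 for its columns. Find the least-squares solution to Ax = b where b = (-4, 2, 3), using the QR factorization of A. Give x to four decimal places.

q_1 = c_1/‖c_1‖ = (-2, 0, -2)/2.8284 = (-0.7071, 0.0000, -0.7071).
r_{12} = q_1·c_2 = -0.7071.
u_2 = c_2 + 0.7071·q_1 = (1.5000, 3.0000, -1.5000).
‖u_2‖ = 3.6742, so q_2 = (0.4082, 0.8165, -0.4082).
Qᵀb = (0.7071, -1.2247).
Back-substitute: x_2 = -1.2247/3.6742 = -0.3333.
x_1 = (0.7071 + 0.7071·(-0.3333))/2.8284 = 0.1667.

x = (0.1667, -0.3333)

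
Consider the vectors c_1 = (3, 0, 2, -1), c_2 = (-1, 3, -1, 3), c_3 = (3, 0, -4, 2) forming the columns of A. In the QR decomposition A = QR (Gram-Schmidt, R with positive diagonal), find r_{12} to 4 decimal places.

c_1 = (3, 0, 2, -1); ‖c_1‖ = 3.7417, so q_1 = (0.8018, 0.0000, 0.5345, -0.2673).
r_{12} = q_1·c_2 = -2.1381.

r_{12} = -2.1381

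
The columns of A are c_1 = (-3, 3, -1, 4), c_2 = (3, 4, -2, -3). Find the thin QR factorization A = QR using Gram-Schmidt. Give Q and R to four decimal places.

c_1 = (-3, 3, -1, 4); ‖c_1‖ = 5.9161, so q_1 = (-0.5071, 0.5071, -0.1690, 0.6761).
q_1·c_2 = (-0.5071)·3 + 0.5071·4 + (-0.1690)·(-2) + 0.6761·(-3) = -1.1832.
u_2 = c_2 + 1.1832·q_1 = (2.4000, 4.6000, -2.2000, -2.2000).
‖u_2‖ = 6.0498, so q_2 = (0.3967, 0.7604, -0.3636, -0.3636).

Q = [[-0.5071, 0.3967], [0.5071, 0.7604], [-0.1690, -0.3636], [0.6761, -0.3636]], R = [[5.9161, -1.1832], [0.0000, 6.0498]]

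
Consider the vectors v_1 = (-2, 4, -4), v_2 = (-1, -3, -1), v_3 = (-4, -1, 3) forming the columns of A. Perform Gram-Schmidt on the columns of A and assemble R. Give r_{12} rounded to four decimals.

r_{12} = -1.0000

v_1 = (-2, 4, -4); ‖v_1‖ = 6.0000, so q_1 = (-0.3333, 0.6667, -0.6667).
r_{12} = q_1·v_2 = -1.0000.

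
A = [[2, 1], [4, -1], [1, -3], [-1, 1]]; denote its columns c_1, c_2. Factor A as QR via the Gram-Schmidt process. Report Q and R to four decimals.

c_1 = (2, 4, 1, -1); ‖c_1‖ = 4.6904, so e_1 = (0.4264, 0.8528, 0.2132, -0.2132).
e_1·c_2 = 0.4264·1 + 0.8528·(-1) + 0.2132·(-3) + (-0.2132)·1 = -1.2792.
u_2 = c_2 + 1.2792·e_1 = (1.5455, 0.0909, -2.7273, 0.7273).
‖u_2‖ = 3.2193, so e_2 = (0.4801, 0.0282, -0.8472, 0.2259).

Q = [[0.4264, 0.4801], [0.8528, 0.0282], [0.2132, -0.8472], [-0.2132, 0.2259]], R = [[4.6904, -1.2792], [0.0000, 3.2193]]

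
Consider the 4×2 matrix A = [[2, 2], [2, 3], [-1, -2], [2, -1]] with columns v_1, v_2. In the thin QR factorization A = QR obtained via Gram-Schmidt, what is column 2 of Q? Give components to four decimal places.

v_1 = (2, 2, -1, 2); ‖v_1‖ = 3.6056, so e_1 = (0.5547, 0.5547, -0.2774, 0.5547).
e_1·v_2 = 0.5547·2 + 0.5547·3 + (-0.2774)·(-2) + 0.5547·(-1) = 2.7735.
u_2 = v_2 − 2.7735·e_1 = (0.4615, 1.4615, -1.2308, -2.5385).
‖u_2‖ = 3.2106, so e_2 = (0.1438, 0.4552, -0.3834, -0.7907).

e_2 = (0.1438, 0.4552, -0.3834, -0.7907)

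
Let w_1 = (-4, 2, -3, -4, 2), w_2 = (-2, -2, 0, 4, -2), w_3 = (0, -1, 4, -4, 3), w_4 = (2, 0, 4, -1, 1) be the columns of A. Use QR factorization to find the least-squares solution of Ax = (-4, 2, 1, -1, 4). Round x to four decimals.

x = (1.5810, 0.9684, -0.5341, 2.0500)

w_1 = (-4, 2, -3, -4, 2); ‖w_1‖ = 7.0000, so e_1 = (-0.5714, 0.2857, -0.4286, -0.5714, 0.2857).
e_1·w_2 = (-0.5714)·(-2) + 0.2857·(-2) + (-0.4286)·0 + (-0.5714)·4 + 0.2857·(-2) = -2.2857.
u_2 = w_2 + 2.2857·e_1 = (-3.3061, -1.3469, -0.9796, 2.6939, -1.3469).
‖u_2‖ = 4.7724, so e_2 = (-0.6928, -0.2822, -0.2053, 0.5645, -0.2822).
e_1·w_3 = (-0.5714)·0 + 0.2857·(-1) + (-0.4286)·4 + (-0.5714)·(-4) + 0.2857·3 = 1.1429; e_2·w_3 = (-0.6928)·0 + (-0.2822)·(-1) + (-0.2053)·4 + 0.5645·(-4) + (-0.2822)·3 = -3.6434.
u_3 = w_3 − 1.1429·e_1 + 3.6434·e_2 = (-1.8710, -2.3548, 3.7419, -1.2903, 1.6452).
‖u_3‖ = 5.2363, so e_3 = (-0.3573, -0.4497, 0.7146, -0.2464, 0.3142).
e_1·w_4 = (-0.5714)·2 + 0.2857·0 + (-0.4286)·4 + (-0.5714)·(-1) + 0.2857·1 = -2.0000; e_2·w_4 = (-0.6928)·2 + (-0.2822)·0 + (-0.2053)·4 + 0.5645·(-1) + (-0.2822)·1 = -3.0533; e_3·w_4 = (-0.3573)·2 + (-0.4497)·0 + 0.7146·4 + (-0.2464)·(-1) + 0.3142·1 = 2.7044.
u_4 = w_4 + 2.0000·e_1 + 3.0533·e_2 − 2.7044·e_3 = (-0.2918, 0.9259, 0.5835, 0.2471, -0.1400).
‖u_4‖ = 1.1677, so e_4 = (-0.2499, 0.7929, 0.4997, 0.2116, -0.1199).
Qᵀb = (4.1429, 0.3079, 2.7475, 2.3938).
Back-substitute: x_4 = 2.3938/1.1677 = 2.0500.
x_3 = (2.7475 − 2.7044·2.0500)/5.2363 = -0.5341.
x_2 = (0.3079 + 3.6434·(-0.5341) + 3.0533·2.0500)/4.7724 = 0.9684.
x_1 = (4.1429 + 2.2857·0.9684 − 1.1429·(-0.5341) + 2.0000·2.0500)/7.0000 = 1.5810.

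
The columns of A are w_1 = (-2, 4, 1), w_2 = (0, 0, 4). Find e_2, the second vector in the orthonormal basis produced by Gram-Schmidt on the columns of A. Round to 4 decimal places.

w_1 = (-2, 4, 1); ‖w_1‖ = 4.5826, so e_1 = (-0.4364, 0.8729, 0.2182).
e_1·w_2 = (-0.4364)·0 + 0.8729·0 + 0.2182·4 = 0.8729.
u_2 = w_2 − 0.8729·e_1 = (0.3810, -0.7619, 3.8095).
‖u_2‖ = 3.9036, so e_2 = (0.0976, -0.1952, 0.9759).

e_2 = (0.0976, -0.1952, 0.9759)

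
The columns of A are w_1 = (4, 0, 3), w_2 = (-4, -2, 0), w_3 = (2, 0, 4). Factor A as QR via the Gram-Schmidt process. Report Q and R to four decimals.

Q = [[0.8000, -0.4609, -0.3841], [0.0000, -0.6402, 0.7682], [0.6000, 0.6146, 0.5121]], R = [[5.0000, -3.2000, 4.0000], [0.0000, 3.1241, 1.5364], [0.0000, 0.0000, 1.2804]]

e_1 = w_1/‖w_1‖ = (4, 0, 3)/5.0000 = (0.8000, 0.0000, 0.6000).
r_{12} = e_1·w_2 = -3.2000.
u_2 = w_2 + 3.2000·e_1 = (-1.4400, -2.0000, 1.9200).
‖u_2‖ = 3.1241, so e_2 = (-0.4609, -0.6402, 0.6146).
r_{13} = e_1·w_3 = 4.0000; r_{23} = e_2·w_3 = 1.5364.
u_3 = w_3 − 4.0000·e_1 − 1.5364·e_2 = (-0.4918, 0.9836, 0.6557).
‖u_3‖ = 1.2804, so e_3 = (-0.3841, 0.7682, 0.5121).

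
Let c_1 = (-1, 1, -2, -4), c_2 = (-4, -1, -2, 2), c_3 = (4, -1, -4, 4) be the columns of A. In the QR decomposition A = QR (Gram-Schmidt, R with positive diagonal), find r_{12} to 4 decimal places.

c_1 = (-1, 1, -2, -4); ‖c_1‖ = 4.6904, so q_1 = (-0.2132, 0.2132, -0.4264, -0.8528).
r_{12} = q_1·c_2 = -0.2132.

r_{12} = -0.2132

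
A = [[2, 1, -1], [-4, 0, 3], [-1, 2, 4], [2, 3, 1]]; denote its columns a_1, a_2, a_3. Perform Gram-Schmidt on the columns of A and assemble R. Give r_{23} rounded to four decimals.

r_{23} = 3.9052

a_1 = (2, -4, -1, 2); ‖a_1‖ = 5.0000, so q_1 = (0.4000, -0.8000, -0.2000, 0.4000).
q_1·a_2 = 0.4000·1 + (-0.8000)·0 + (-0.2000)·2 + 0.4000·3 = 1.2000.
u_2 = a_2 − 1.2000·q_1 = (0.5200, 0.9600, 2.2400, 2.5200).
‖u_2‖ = 3.5440, so q_2 = (0.1467, 0.2709, 0.6321, 0.7111).
r_{23} = q_2·a_3 = 3.9052.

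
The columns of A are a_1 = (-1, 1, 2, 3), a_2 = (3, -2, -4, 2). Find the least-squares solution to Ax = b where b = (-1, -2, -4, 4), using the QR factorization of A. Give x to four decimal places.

x = (0.6143, 0.8879)

a_1 = (-1, 1, 2, 3); ‖a_1‖ = 3.8730, so q_1 = (-0.2582, 0.2582, 0.5164, 0.7746).
q_1·a_2 = (-0.2582)·3 + 0.2582·(-2) + 0.5164·(-4) + 0.7746·2 = -1.8074.
u_2 = a_2 + 1.8074·q_1 = (2.5333, -1.5333, -3.0667, 3.4000).
‖u_2‖ = 5.4528, so q_2 = (0.4646, -0.2812, -0.5624, 0.6235).
Qᵀb = (0.7746, 4.8415).
Back-substitute: x_2 = 4.8415/5.4528 = 0.8879.
x_1 = (0.7746 + 1.8074·0.8879)/3.8730 = 0.6143.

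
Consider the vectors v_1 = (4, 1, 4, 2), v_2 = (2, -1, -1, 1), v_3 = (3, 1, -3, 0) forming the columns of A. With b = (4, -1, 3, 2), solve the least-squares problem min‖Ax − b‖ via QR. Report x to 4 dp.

x = (0.7015, 1.0865, -0.3891)

v_1 = (4, 1, 4, 2); ‖v_1‖ = 6.0828, so q_1 = (0.6576, 0.1644, 0.6576, 0.3288).
q_1·v_2 = 0.6576·2 + 0.1644·(-1) + 0.6576·(-1) + 0.3288·1 = 0.8220.
u_2 = v_2 − 0.8220·q_1 = (1.4595, -1.1351, -1.5405, 0.7297).
‖u_2‖ = 2.5148, so q_2 = (0.5803, -0.4514, -0.6126, 0.2902).
q_1·v_3 = 0.6576·3 + 0.1644·1 + 0.6576·(-3) + 0.3288·0 = 0.1644; q_2·v_3 = 0.5803·3 + (-0.4514)·1 + (-0.6126)·(-3) + 0.2902·0 = 3.1274.
u_3 = v_3 − 0.1644·q_1 − 3.1274·q_2 = (1.0769, 2.3846, -1.1923, -0.9615).
‖u_3‖ = 3.0319, so q_3 = (0.3552, 0.7865, -0.3933, -0.3171).
Qᵀb = (5.0964, 1.5153, -1.1798).
Back-substitute: x_3 = -1.1798/3.0319 = -0.3891.
x_2 = (1.5153 − 3.1274·(-0.3891))/2.5148 = 1.0865.
x_1 = (5.0964 − 0.8220·1.0865 − 0.1644·(-0.3891))/6.0828 = 0.7015.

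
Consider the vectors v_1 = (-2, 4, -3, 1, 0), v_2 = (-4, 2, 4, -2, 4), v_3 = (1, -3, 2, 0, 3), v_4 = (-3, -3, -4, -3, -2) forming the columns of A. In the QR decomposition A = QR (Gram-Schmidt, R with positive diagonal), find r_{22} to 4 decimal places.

v_1 = (-2, 4, -3, 1, 0); ‖v_1‖ = 5.4772, so q_1 = (-0.3651, 0.7303, -0.5477, 0.1826, 0.0000).
q_1·v_2 = (-0.3651)·(-4) + 0.7303·2 + (-0.5477)·4 + 0.1826·(-2) + 0.0000·4 = 0.3651.
u_2 = v_2 − 0.3651·q_1 = (-3.8667, 1.7333, 4.2000, -2.0667, 4.0000).
r_{22} = ‖u_2‖ = 7.4744.

r_{22} = 7.4744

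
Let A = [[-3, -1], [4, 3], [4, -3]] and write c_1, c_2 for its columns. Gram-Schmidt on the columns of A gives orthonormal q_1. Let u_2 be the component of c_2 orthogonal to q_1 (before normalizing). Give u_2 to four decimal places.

u_2 = (-0.7805, 2.7073, -3.2927)

c_1 = (-3, 4, 4); ‖c_1‖ = 6.4031, so q_1 = (-0.4685, 0.6247, 0.6247).
q_1·c_2 = (-0.4685)·(-1) + 0.6247·3 + 0.6247·(-3) = 0.4685.
u_2 = c_2 − 0.4685·q_1 = (-0.7805, 2.7073, -3.2927).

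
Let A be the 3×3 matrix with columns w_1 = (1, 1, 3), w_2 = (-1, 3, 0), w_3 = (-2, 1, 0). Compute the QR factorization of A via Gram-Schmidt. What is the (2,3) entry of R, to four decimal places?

w_1 = (1, 1, 3); ‖w_1‖ = 3.3166, so e_1 = (0.3015, 0.3015, 0.9045).
e_1·w_2 = 0.3015·(-1) + 0.3015·3 + 0.9045·0 = 0.6030.
u_2 = w_2 − 0.6030·e_1 = (-1.1818, 2.8182, -0.5455).
‖u_2‖ = 3.1042, so e_2 = (-0.3807, 0.9078, -0.1757).
r_{23} = e_2·w_3 = 1.6693.

r_{23} = 1.6693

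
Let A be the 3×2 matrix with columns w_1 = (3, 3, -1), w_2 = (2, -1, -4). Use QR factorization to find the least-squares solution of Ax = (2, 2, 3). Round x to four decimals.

x = (0.7400, -0.7229)

w_1 = (3, 3, -1); ‖w_1‖ = 4.3589, so q_1 = (0.6882, 0.6882, -0.2294).
q_1·w_2 = 0.6882·2 + 0.6882·(-1) + (-0.2294)·(-4) = 1.6059.
u_2 = w_2 − 1.6059·q_1 = (0.8947, -2.1053, -3.6316).
‖u_2‖ = 4.2920, so q_2 = (0.2085, -0.4905, -0.8461).
Qᵀb = (2.0647, -3.1025).
Back-substitute: x_2 = -3.1025/4.2920 = -0.7229.
x_1 = (2.0647 − 1.6059·(-0.7229))/4.3589 = 0.7400.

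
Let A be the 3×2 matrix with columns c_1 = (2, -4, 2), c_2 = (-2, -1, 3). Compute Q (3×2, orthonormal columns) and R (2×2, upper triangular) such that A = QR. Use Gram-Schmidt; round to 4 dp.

c_1 = (2, -4, 2); ‖c_1‖ = 4.8990, so q_1 = (0.4082, -0.8165, 0.4082).
q_1·c_2 = 0.4082·(-2) + (-0.8165)·(-1) + 0.4082·3 = 1.2247.
u_2 = c_2 − 1.2247·q_1 = (-2.5000, 0.0000, 2.5000).
‖u_2‖ = 3.5355, so q_2 = (-0.7071, 0.0000, 0.7071).

Q = [[0.4082, -0.7071], [-0.8165, 0.0000], [0.4082, 0.7071]], R = [[4.8990, 1.2247], [0.0000, 3.5355]]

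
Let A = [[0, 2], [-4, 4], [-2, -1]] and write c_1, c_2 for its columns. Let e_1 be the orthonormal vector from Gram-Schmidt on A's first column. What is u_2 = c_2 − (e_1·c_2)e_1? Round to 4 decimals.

e_1 = c_1/‖c_1‖ = (0, -4, -2)/4.4721 = (0.0000, -0.8944, -0.4472).
r_{12} = e_1·c_2 = -3.1305.
u_2 = c_2 + 3.1305·e_1 = (2.0000, 1.2000, -2.4000).

u_2 = (2.0000, 1.2000, -2.4000)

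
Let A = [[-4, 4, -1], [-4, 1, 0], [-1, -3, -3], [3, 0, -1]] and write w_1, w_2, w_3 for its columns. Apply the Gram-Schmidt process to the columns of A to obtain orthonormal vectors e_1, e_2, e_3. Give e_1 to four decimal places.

e_1 = (-0.6172, -0.6172, -0.1543, 0.4629)

e_1 = w_1/‖w_1‖ = (-4, -4, -1, 3)/6.4807 = (-0.6172, -0.6172, -0.1543, 0.4629).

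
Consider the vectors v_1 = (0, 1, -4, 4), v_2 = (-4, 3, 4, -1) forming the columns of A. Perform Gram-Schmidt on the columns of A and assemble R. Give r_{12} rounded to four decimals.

r_{12} = -2.9593

v_1 = (0, 1, -4, 4); ‖v_1‖ = 5.7446, so q_1 = (0.0000, 0.1741, -0.6963, 0.6963).
r_{12} = q_1·v_2 = -2.9593.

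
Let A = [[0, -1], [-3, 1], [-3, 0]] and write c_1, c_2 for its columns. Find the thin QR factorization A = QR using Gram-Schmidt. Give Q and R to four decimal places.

c_1 = (0, -3, -3); ‖c_1‖ = 4.2426, so e_1 = (0.0000, -0.7071, -0.7071).
e_1·c_2 = 0.0000·(-1) + (-0.7071)·1 + (-0.7071)·0 = -0.7071.
u_2 = c_2 + 0.7071·e_1 = (-1.0000, 0.5000, -0.5000).
‖u_2‖ = 1.2247, so e_2 = (-0.8165, 0.4082, -0.4082).

Q = [[0.0000, -0.8165], [-0.7071, 0.4082], [-0.7071, -0.4082]], R = [[4.2426, -0.7071], [0.0000, 1.2247]]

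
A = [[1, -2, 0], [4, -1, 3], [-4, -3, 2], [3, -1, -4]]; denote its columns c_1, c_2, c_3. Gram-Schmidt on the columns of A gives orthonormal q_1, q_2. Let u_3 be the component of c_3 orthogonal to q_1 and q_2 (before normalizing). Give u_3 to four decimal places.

u_3 = (-0.4300, 3.3768, 0.4251, -3.7923)

c_1 = (1, 4, -4, 3); ‖c_1‖ = 6.4807, so q_1 = (0.1543, 0.6172, -0.6172, 0.4629).
q_1·c_2 = 0.1543·(-2) + 0.6172·(-1) + (-0.6172)·(-3) + 0.4629·(-1) = 0.4629.
u_2 = c_2 − 0.4629·q_1 = (-2.0714, -1.2857, -2.7143, -1.2143).
‖u_2‖ = 3.8452, so q_2 = (-0.5387, -0.3344, -0.7059, -0.3158).
q_1·c_3 = 0.1543·0 + 0.6172·3 + (-0.6172)·2 + 0.4629·(-4) = -1.2344; q_2·c_3 = (-0.5387)·0 + (-0.3344)·3 + (-0.7059)·2 + (-0.3158)·(-4) = -1.1517.
u_3 = c_3 + 1.2344·q_1 + 1.1517·q_2 = (-0.4300, 3.3768, 0.4251, -3.7923).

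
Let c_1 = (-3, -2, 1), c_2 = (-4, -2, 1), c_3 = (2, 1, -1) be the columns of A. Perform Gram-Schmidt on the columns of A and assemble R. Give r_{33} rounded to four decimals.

r_{33} = 0.4472

c_1 = (-3, -2, 1); ‖c_1‖ = 3.7417, so e_1 = (-0.8018, -0.5345, 0.2673).
e_1·c_2 = (-0.8018)·(-4) + (-0.5345)·(-2) + 0.2673·1 = 4.5434.
u_2 = c_2 − 4.5434·e_1 = (-0.3571, 0.4286, -0.2143).
‖u_2‖ = 0.5976, so e_2 = (-0.5976, 0.7171, -0.3586).
e_1·c_3 = (-0.8018)·2 + (-0.5345)·1 + 0.2673·(-1) = -2.4054; e_2·c_3 = (-0.5976)·2 + 0.7171·1 + (-0.3586)·(-1) = -0.1195.
u_3 = c_3 + 2.4054·e_1 + 0.1195·e_2 = (0.0000, -0.2000, -0.4000).
r_{33} = ‖u_3‖ = 0.4472.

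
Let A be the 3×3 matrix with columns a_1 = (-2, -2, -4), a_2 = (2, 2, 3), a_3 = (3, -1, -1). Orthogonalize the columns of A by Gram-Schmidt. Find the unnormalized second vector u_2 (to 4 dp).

a_1 = (-2, -2, -4); ‖a_1‖ = 4.8990, so q_1 = (-0.4082, -0.4082, -0.8165).
q_1·a_2 = (-0.4082)·2 + (-0.4082)·2 + (-0.8165)·3 = -4.0825.
u_2 = a_2 + 4.0825·q_1 = (0.3333, 0.3333, -0.3333).

u_2 = (0.3333, 0.3333, -0.3333)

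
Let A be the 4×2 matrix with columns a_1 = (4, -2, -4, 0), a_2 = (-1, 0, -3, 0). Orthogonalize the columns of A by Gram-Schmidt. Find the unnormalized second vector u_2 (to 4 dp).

u_2 = (-1.8889, 0.4444, -2.1111, 0.0000)

a_1 = (4, -2, -4, 0); ‖a_1‖ = 6.0000, so e_1 = (0.6667, -0.3333, -0.6667, 0.0000).
e_1·a_2 = 0.6667·(-1) + (-0.3333)·0 + (-0.6667)·(-3) + 0.0000·0 = 1.3333.
u_2 = a_2 − 1.3333·e_1 = (-1.8889, 0.4444, -2.1111, 0.0000).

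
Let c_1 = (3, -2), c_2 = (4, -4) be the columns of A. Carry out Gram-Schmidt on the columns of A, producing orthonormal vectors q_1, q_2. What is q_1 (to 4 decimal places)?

c_1 = (3, -2); ‖c_1‖ = 3.6056, so q_1 = (0.8321, -0.5547).

q_1 = (0.8321, -0.5547)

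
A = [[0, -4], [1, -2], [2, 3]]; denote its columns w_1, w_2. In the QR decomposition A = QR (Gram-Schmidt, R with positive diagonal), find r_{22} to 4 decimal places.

r_{22} = 5.0794

q_1 = w_1/‖w_1‖ = (0, 1, 2)/2.2361 = (0.0000, 0.4472, 0.8944).
r_{12} = q_1·w_2 = 1.7889.
u_2 = w_2 − 1.7889·q_1 = (-4.0000, -2.8000, 1.4000).
r_{22} = ‖u_2‖ = 5.0794.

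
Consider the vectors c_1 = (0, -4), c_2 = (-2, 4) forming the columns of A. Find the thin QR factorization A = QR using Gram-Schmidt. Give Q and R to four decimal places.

Q = [[0.0000, -1.0000], [-1.0000, 0.0000]], R = [[4.0000, -4.0000], [0.0000, 2.0000]]

c_1 = (0, -4); ‖c_1‖ = 4.0000, so q_1 = (0.0000, -1.0000).
q_1·c_2 = 0.0000·(-2) + (-1.0000)·4 = -4.0000.
u_2 = c_2 + 4.0000·q_1 = (-2.0000, 0.0000).
‖u_2‖ = 2.0000, so q_2 = (-1.0000, 0.0000).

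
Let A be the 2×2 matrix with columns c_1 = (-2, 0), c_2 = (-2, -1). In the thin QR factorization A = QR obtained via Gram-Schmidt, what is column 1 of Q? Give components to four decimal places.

e_1 = (-1.0000, 0.0000)

c_1 = (-2, 0); ‖c_1‖ = 2.0000, so e_1 = (-1.0000, 0.0000).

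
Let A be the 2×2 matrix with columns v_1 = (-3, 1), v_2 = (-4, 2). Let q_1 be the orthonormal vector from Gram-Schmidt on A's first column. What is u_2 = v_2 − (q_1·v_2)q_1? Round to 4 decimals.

u_2 = (0.2000, 0.6000)

q_1 = v_1/‖v_1‖ = (-3, 1)/3.1623 = (-0.9487, 0.3162).
r_{12} = q_1·v_2 = 4.4272.
u_2 = v_2 − 4.4272·q_1 = (0.2000, 0.6000).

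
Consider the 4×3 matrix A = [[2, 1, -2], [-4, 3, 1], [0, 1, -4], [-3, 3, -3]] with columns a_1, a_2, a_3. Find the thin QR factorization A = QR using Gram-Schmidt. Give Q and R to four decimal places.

Q = [[0.3714, 0.8407, 0.3900], [-0.7428, 0.1380, 0.4751], [0.0000, 0.3639, -0.6948], [-0.5571, 0.3764, -0.3734]], R = [[5.3852, -3.5282, 0.1857], [0.0000, 2.7480, -4.1283], [0.0000, 0.0000, 3.5948]]

a_1 = (2, -4, 0, -3); ‖a_1‖ = 5.3852, so q_1 = (0.3714, -0.7428, 0.0000, -0.5571).
q_1·a_2 = 0.3714·1 + (-0.7428)·3 + 0.0000·1 + (-0.5571)·3 = -3.5282.
u_2 = a_2 + 3.5282·q_1 = (2.3103, 0.3793, 1.0000, 1.0345).
‖u_2‖ = 2.7480, so q_2 = (0.8407, 0.1380, 0.3639, 0.3764).
q_1·a_3 = 0.3714·(-2) + (-0.7428)·1 + 0.0000·(-4) + (-0.5571)·(-3) = 0.1857; q_2·a_3 = 0.8407·(-2) + 0.1380·1 + 0.3639·(-4) + 0.3764·(-3) = -4.1283.
u_3 = a_3 − 0.1857·q_1 + 4.1283·q_2 = (1.4018, 1.7078, -2.4977, -1.3425).
‖u_3‖ = 3.5948, so q_3 = (0.3900, 0.4751, -0.6948, -0.3734).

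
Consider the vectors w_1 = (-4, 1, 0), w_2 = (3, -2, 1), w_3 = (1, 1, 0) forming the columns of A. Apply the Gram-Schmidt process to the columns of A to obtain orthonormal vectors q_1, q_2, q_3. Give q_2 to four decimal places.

w_1 = (-4, 1, 0); ‖w_1‖ = 4.1231, so q_1 = (-0.9701, 0.2425, 0.0000).
q_1·w_2 = (-0.9701)·3 + 0.2425·(-2) + 0.0000·1 = -3.3955.
u_2 = w_2 + 3.3955·q_1 = (-0.2941, -1.1765, 1.0000).
‖u_2‖ = 1.5718, so q_2 = (-0.1871, -0.7485, 0.6362).

q_2 = (-0.1871, -0.7485, 0.6362)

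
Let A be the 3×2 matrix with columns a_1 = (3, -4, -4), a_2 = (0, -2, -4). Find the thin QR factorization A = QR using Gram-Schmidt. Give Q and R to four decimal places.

Q = [[0.4685, -0.7199], [-0.6247, 0.1400], [-0.6247, -0.6799]], R = [[6.4031, 3.7482], [0.0000, 2.4395]]

a_1 = (3, -4, -4); ‖a_1‖ = 6.4031, so q_1 = (0.4685, -0.6247, -0.6247).
q_1·a_2 = 0.4685·0 + (-0.6247)·(-2) + (-0.6247)·(-4) = 3.7482.
u_2 = a_2 − 3.7482·q_1 = (-1.7561, 0.3415, -1.6585).
‖u_2‖ = 2.4395, so q_2 = (-0.7199, 0.1400, -0.6799).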